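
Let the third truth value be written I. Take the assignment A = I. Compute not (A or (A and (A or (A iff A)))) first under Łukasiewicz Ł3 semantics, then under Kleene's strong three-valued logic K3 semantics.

In Łukasiewicz Ł3: A iff A = I iff I = ⊤  [1 − |½−½|]
A or (A iff A) = I or ⊤ = ⊤
A and (A or (A iff A)) = I and ⊤ = I
A or (A and (A or (A iff A))) = I or I = I
not (A or (A and (A or (A iff A)))) = not I = I
In Kleene's strong three-valued logic K3: A iff A = I iff I = I
A or (A iff A) = I or I = I
A and (A or (A iff A)) = I and I = I
A or (A and (A or (A iff A))) = I or I = I
not (A or (A and (A or (A iff A)))) = not I = I

I; I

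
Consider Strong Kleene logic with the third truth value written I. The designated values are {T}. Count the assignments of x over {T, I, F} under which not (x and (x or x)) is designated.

x=T: F ·
x=I: I ·
x=F: T ✓

1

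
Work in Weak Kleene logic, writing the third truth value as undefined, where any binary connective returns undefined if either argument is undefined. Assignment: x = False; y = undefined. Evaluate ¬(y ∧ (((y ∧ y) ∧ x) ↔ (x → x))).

undefined

y ∧ y = undefined ∧ undefined = undefined
(y ∧ y) ∧ x = undefined ∧ False = undefined
x → x = False → False = True
((y ∧ y) ∧ x) ↔ (x → x) = undefined ↔ True = undefined
y ∧ (((y ∧ y) ∧ x) ↔ (x → x)) = undefined ∧ undefined = undefined
¬(y ∧ (((y ∧ y) ∧ x) ↔ (x → x))) = ¬undefined = undefined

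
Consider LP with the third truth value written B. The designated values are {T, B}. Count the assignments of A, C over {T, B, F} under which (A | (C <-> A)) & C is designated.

Of the 9 assignments, 5 give a value in {T, B}.

5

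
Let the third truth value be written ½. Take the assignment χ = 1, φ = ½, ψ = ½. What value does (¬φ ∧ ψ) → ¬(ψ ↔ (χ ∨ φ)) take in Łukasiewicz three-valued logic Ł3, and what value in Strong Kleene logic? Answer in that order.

In Łukasiewicz three-valued logic Ł3: ¬φ = ¬½ = ½
¬φ ∧ ψ = ½ ∧ ½ = ½
χ ∨ φ = 1 ∨ ½ = 1
ψ ↔ (χ ∨ φ) = ½ ↔ 1 = ½  [1 − |½−1|]
¬(ψ ↔ (χ ∨ φ)) = ¬½ = ½
(¬φ ∧ ψ) → ¬(ψ ↔ (χ ∨ φ)) = ½ → ½ = 1
In Strong Kleene logic: ¬φ = ¬½ = ½
¬φ ∧ ψ = ½ ∧ ½ = ½
χ ∨ φ = 1 ∨ ½ = 1
ψ ↔ (χ ∨ φ) = ½ ↔ 1 = ½
¬(ψ ↔ (χ ∨ φ)) = ¬½ = ½
(¬φ ∧ ψ) → ¬(ψ ↔ (χ ∨ φ)) = ½ → ½ = ½  [¬½ ∨ ½]
They differ because Łukasiewicz three-valued logic Ł3 and Strong Kleene logic treat ½ differently under implication.

1; ½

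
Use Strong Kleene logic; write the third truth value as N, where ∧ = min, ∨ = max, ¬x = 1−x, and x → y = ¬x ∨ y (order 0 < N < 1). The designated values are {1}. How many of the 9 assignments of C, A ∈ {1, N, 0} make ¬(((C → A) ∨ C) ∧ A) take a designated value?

Designated under: (C=1, A=0); (C=N, A=0); (C=0, A=0).

3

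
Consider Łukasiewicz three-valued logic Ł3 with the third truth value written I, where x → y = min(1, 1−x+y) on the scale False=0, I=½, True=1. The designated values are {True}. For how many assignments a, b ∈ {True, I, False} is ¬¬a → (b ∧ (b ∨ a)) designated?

6

Of the 9 assignments, 6 give a value in {True}.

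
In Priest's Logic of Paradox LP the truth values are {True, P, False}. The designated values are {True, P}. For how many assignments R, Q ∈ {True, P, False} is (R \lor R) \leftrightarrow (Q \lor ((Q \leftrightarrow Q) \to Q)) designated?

7

Of the 9 assignments, 7 give a value in {True, P}.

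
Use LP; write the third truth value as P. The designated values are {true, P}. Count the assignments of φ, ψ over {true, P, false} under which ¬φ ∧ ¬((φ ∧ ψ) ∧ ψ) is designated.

6

Of the 9 assignments, 6 give a value in {true, P}.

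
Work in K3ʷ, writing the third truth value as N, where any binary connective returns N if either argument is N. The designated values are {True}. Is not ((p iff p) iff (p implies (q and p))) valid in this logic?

No

Countermodel: p=True, q=True gives False, which is not designated.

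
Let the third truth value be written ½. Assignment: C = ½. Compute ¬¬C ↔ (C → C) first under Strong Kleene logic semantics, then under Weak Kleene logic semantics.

In Strong Kleene logic: ¬C = ¬½ = ½
¬¬C = ¬½ = ½
C → C = ½ → ½ = ½  [¬½ ∨ ½]
¬¬C ↔ (C → C) = ½ ↔ ½ = ½
In Weak Kleene logic: ¬C = ¬½ = ½
¬¬C = ¬½ = ½
C → C = ½ → ½ = ½  [any arg is the third value ⇒ result is the third value]
¬¬C ↔ (C → C) = ½ ↔ ½ = ½

½; ½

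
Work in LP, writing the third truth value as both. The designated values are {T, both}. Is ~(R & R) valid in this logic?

No

Countermodel: R=T gives F, which is not designated.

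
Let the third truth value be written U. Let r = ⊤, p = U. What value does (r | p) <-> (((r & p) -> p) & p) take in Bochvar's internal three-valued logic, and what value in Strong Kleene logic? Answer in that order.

In Bochvar's internal three-valued logic: r | p = ⊤ | U = U
r & p = ⊤ & U = U
(r & p) -> p = U -> U = U
((r & p) -> p) & p = U & U = U
(r | p) <-> (((r & p) -> p) & p) = U <-> U = U
In Strong Kleene logic: r | p = ⊤ | U = ⊤
r & p = ⊤ & U = U
(r & p) -> p = U -> U = U  [~U | U]
((r & p) -> p) & p = U & U = U
(r | p) <-> (((r & p) -> p) & p) = ⊤ <-> U = U

U; U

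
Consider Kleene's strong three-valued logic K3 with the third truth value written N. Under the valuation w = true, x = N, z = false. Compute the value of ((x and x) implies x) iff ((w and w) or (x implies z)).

x and x = N and N = N
(x and x) implies x = N implies N = N  [not N or N]
w and w = true and true = true
x implies z = N implies false = N
(w and w) or (x implies z) = true or N = true
((x and x) implies x) iff ((w and w) or (x implies z)) = N iff true = N

N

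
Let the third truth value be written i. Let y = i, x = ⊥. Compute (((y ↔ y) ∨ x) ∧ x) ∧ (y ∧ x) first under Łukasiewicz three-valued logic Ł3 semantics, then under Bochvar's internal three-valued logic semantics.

In Łukasiewicz three-valued logic Ł3: y ↔ y = i ↔ i = ⊤
(y ↔ y) ∨ x = ⊤ ∨ ⊥ = ⊤
((y ↔ y) ∨ x) ∧ x = ⊤ ∧ ⊥ = ⊥
y ∧ x = i ∧ ⊥ = ⊥
(((y ↔ y) ∨ x) ∧ x) ∧ (y ∧ x) = ⊥ ∧ ⊥ = ⊥
In Bochvar's internal three-valued logic: y ↔ y = i ↔ i = i
(y ↔ y) ∨ x = i ∨ ⊥ = i
((y ↔ y) ∨ x) ∧ x = i ∧ ⊥ = i
y ∧ x = i ∧ ⊥ = i
(((y ↔ y) ∨ x) ∧ x) ∧ (y ∧ x) = i ∧ i = i
They differ because Łukasiewicz three-valued logic Ł3 and Bochvar's internal three-valued logic treat i differently under the binary connectives.

⊥; i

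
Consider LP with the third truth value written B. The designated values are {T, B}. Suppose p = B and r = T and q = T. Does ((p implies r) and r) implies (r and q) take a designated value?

Yes

p implies r = B implies T = T  [not B or T]
(p implies r) and r = T and T = T
r and q = T and T = T
((p implies r) and r) implies (r and q) = T implies T = T
T ∈ {T, B}.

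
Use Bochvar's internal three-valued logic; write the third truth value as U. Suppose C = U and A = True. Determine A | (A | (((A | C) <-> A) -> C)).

A | C = True | U = U
(A | C) <-> A = U <-> True = U
((A | C) <-> A) -> C = U -> U = U
A | (((A | C) <-> A) -> C) = True | U = U
A | (A | (((A | C) <-> A) -> C)) = True | U = U

U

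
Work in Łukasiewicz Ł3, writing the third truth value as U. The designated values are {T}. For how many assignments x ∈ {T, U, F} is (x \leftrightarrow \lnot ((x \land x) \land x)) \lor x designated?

2

x=T: T ✓
x=U: T ✓
x=F: F ·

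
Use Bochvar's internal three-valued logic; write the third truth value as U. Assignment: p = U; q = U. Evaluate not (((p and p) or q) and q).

p and p = U and U = U
(p and p) or q = U or U = U
((p and p) or q) and q = U and U = U
not (((p and p) or q) and q) = not U = U

U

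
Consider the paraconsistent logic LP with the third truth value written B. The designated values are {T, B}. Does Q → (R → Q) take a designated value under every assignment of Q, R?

Yes

Every assignment of Q, R over {T, B, F} gives a value in {T, B}.
In particular, with Q=B, R=B: Q → (R → Q) = B.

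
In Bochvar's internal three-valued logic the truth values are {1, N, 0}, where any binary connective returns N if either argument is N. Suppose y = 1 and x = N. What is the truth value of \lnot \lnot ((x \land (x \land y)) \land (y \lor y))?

N

x \land y = N \land 1 = N
x \land (x \land y) = N \land N = N
y \lor y = 1 \lor 1 = 1
(x \land (x \land y)) \land (y \lor y) = N \land 1 = N
\lnot ((x \land (x \land y)) \land (y \lor y)) = \lnot N = N
\lnot \lnot ((x \land (x \land y)) \land (y \lor y)) = \lnot N = N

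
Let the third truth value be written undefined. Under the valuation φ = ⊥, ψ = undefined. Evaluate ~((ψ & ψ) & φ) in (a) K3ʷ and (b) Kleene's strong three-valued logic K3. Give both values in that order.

undefined; ⊤

In K3ʷ: ψ & ψ = undefined & undefined = undefined
(ψ & ψ) & φ = undefined & ⊥ = undefined
~((ψ & ψ) & φ) = ~undefined = undefined
In Kleene's strong three-valued logic K3: ψ & ψ = undefined & undefined = undefined
(ψ & ψ) & φ = undefined & ⊥ = ⊥
~((ψ & ψ) & φ) = ~⊥ = ⊤
They differ because K3ʷ and Kleene's strong three-valued logic K3 treat undefined differently under the binary connectives.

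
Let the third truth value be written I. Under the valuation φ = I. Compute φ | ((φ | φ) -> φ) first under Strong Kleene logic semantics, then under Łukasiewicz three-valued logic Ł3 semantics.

In Strong Kleene logic: φ | φ = I | I = I
(φ | φ) -> φ = I -> I = I  [~I | I]
φ | ((φ | φ) -> φ) = I | I = I
In Łukasiewicz three-valued logic Ł3: φ | φ = I | I = I
(φ | φ) -> φ = I -> I = 1  [min(1, 1−½+½)]
φ | ((φ | φ) -> φ) = I | 1 = 1
They differ because Strong Kleene logic and Łukasiewicz three-valued logic Ł3 treat I differently under implication.

I; 1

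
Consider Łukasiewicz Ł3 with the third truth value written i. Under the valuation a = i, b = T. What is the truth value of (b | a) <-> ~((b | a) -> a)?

i

b | a = T | i = T
b | a = T | i = T
(b | a) -> a = T -> i = i  [min(1, 1−1+½)]
~((b | a) -> a) = ~i = i
(b | a) <-> ~((b | a) -> a) = T <-> i = i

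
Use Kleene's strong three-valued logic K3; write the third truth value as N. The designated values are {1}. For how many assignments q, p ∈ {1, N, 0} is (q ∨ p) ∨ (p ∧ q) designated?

5

Of the 9 assignments, 5 give a value in {1}.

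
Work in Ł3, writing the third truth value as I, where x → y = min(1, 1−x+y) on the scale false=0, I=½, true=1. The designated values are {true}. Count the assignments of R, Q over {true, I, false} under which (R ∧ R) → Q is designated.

Of the 9 assignments, 6 give a value in {true}.

6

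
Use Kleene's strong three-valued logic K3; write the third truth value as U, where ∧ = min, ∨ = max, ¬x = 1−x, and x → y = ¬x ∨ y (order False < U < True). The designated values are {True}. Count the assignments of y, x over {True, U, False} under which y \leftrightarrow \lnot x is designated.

Designated under: (y=True, x=False); (y=False, x=True).

2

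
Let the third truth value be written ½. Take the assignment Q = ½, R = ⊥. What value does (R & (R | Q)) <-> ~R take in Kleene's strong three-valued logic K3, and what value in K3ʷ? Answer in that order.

In Kleene's strong three-valued logic K3: R | Q = ⊥ | ½ = ½
R & (R | Q) = ⊥ & ½ = ⊥
~R = ~⊥ = ⊤
(R & (R | Q)) <-> ~R = ⊥ <-> ⊤ = ⊥
In K3ʷ: R | Q = ⊥ | ½ = ½
R & (R | Q) = ⊥ & ½ = ½
~R = ~⊥ = ⊤
(R & (R | Q)) <-> ~R = ½ <-> ⊤ = ½
They differ because Kleene's strong three-valued logic K3 and K3ʷ treat ½ differently under the binary connectives.

⊥; ½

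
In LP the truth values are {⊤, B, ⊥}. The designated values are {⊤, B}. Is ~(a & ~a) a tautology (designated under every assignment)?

Yes

Every assignment of a over {⊤, B, ⊥} gives a value in {⊤, B}.
In particular, with a=B: ~(a & ~a) = B.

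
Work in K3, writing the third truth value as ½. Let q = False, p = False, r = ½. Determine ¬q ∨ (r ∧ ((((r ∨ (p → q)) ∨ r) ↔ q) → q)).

True

¬q = ¬False = True
p → q = False → False = True
r ∨ (p → q) = ½ ∨ True = True
(r ∨ (p → q)) ∨ r = True ∨ ½ = True
((r ∨ (p → q)) ∨ r) ↔ q = True ↔ False = False
(((r ∨ (p → q)) ∨ r) ↔ q) → q = False → False = True
r ∧ ((((r ∨ (p → q)) ∨ r) ↔ q) → q) = ½ ∧ True = ½
¬q ∨ (r ∧ ((((r ∨ (p → q)) ∨ r) ↔ q) → q)) = True ∨ ½ = True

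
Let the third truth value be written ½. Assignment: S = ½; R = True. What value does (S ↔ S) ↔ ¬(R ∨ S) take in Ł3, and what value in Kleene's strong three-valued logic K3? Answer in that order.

In Ł3: S ↔ S = ½ ↔ ½ = True  [1 − |½−½|]
R ∨ S = True ∨ ½ = True
¬(R ∨ S) = ¬True = False
(S ↔ S) ↔ ¬(R ∨ S) = True ↔ False = False
In Kleene's strong three-valued logic K3: S ↔ S = ½ ↔ ½ = ½
R ∨ S = True ∨ ½ = True
¬(R ∨ S) = ¬True = False
(S ↔ S) ↔ ¬(R ∨ S) = ½ ↔ False = ½
They differ because Ł3 and Kleene's strong three-valued logic K3 treat ½ differently under implication.

False; ½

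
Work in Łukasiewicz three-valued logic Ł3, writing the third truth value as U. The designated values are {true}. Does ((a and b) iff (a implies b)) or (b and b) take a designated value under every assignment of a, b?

No

Countermodel: a=U, b=U gives U, which is not designated.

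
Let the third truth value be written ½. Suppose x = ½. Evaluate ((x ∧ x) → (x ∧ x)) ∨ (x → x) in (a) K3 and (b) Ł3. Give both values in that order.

In K3: x ∧ x = ½ ∧ ½ = ½
x ∧ x = ½ ∧ ½ = ½
(x ∧ x) → (x ∧ x) = ½ → ½ = ½  [¬½ ∨ ½]
x → x = ½ → ½ = ½
((x ∧ x) → (x ∧ x)) ∨ (x → x) = ½ ∨ ½ = ½
In Ł3: x ∧ x = ½ ∧ ½ = ½
x ∧ x = ½ ∧ ½ = ½
(x ∧ x) → (x ∧ x) = ½ → ½ = 1
x → x = ½ → ½ = 1
((x ∧ x) → (x ∧ x)) ∨ (x → x) = 1 ∨ 1 = 1
They differ because K3 and Ł3 treat ½ differently under implication.

½; 1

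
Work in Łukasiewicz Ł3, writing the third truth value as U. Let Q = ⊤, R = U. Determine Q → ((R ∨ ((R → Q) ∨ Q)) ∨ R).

R → Q = U → ⊤ = ⊤
(R → Q) ∨ Q = ⊤ ∨ ⊤ = ⊤
R ∨ ((R → Q) ∨ Q) = U ∨ ⊤ = ⊤
(R ∨ ((R → Q) ∨ Q)) ∨ R = ⊤ ∨ U = ⊤
Q → ((R ∨ ((R → Q) ∨ Q)) ∨ R) = ⊤ → ⊤ = ⊤

⊤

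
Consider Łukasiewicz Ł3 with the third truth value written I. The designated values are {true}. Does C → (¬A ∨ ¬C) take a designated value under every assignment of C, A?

Countermodel: C=true, A=true gives false, which is not designated.

No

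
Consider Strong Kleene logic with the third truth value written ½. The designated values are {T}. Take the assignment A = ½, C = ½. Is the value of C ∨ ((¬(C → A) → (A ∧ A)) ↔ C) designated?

C → A = ½ → ½ = ½  [¬½ ∨ ½]
¬(C → A) = ¬½ = ½
A ∧ A = ½ ∧ ½ = ½
¬(C → A) → (A ∧ A) = ½ → ½ = ½
(¬(C → A) → (A ∧ A)) ↔ C = ½ ↔ ½ = ½
C ∨ ((¬(C → A) → (A ∧ A)) ↔ C) = ½ ∨ ½ = ½
½ ∉ {T}.

No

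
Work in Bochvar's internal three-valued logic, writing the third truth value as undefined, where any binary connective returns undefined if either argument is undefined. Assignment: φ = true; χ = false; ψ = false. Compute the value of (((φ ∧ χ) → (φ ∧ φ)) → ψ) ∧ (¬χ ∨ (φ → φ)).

φ ∧ χ = true ∧ false = false
φ ∧ φ = true ∧ true = true
(φ ∧ χ) → (φ ∧ φ) = false → true = true
((φ ∧ χ) → (φ ∧ φ)) → ψ = true → false = false
¬χ = ¬false = true
φ → φ = true → true = true
¬χ ∨ (φ → φ) = true ∨ true = true
(((φ ∧ χ) → (φ ∧ φ)) → ψ) ∧ (¬χ ∨ (φ → φ)) = false ∧ true = false

false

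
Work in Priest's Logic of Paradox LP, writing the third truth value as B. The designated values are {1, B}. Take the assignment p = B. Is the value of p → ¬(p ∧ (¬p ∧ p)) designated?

Yes

¬p = ¬B = B
¬p ∧ p = B ∧ B = B
p ∧ (¬p ∧ p) = B ∧ B = B
¬(p ∧ (¬p ∧ p)) = ¬B = B
p → ¬(p ∧ (¬p ∧ p)) = B → B = B  [¬B ∨ B]
B ∈ {1, B}.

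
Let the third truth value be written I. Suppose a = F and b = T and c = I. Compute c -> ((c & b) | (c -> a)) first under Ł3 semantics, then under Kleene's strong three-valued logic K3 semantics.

T; I

In Ł3: c & b = I & T = I
c -> a = I -> F = I  [min(1, 1−½+0)]
(c & b) | (c -> a) = I | I = I
c -> ((c & b) | (c -> a)) = I -> I = T
In Kleene's strong three-valued logic K3: c & b = I & T = I
c -> a = I -> F = I  [~I | F]
(c & b) | (c -> a) = I | I = I
c -> ((c & b) | (c -> a)) = I -> I = I
They differ because Ł3 and Kleene's strong three-valued logic K3 treat I differently under implication.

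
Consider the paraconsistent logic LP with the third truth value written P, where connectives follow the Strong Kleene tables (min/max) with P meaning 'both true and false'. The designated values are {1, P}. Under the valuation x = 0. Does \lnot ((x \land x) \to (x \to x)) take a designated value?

No

x \land x = 0 \land 0 = 0
x \to x = 0 \to 0 = 1
(x \land x) \to (x \to x) = 0 \to 1 = 1
\lnot ((x \land x) \to (x \to x)) = \lnot 1 = 0
0 ∉ {1, P}.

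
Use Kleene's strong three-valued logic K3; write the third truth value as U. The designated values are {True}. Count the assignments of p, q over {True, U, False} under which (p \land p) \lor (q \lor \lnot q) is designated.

7

Of the 9 assignments, 7 give a value in {True}.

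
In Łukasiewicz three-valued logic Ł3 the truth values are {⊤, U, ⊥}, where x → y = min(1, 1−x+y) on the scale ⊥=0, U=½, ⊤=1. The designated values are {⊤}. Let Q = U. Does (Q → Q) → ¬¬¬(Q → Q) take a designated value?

Q → Q = U → U = ⊤  [min(1, 1−½+½)]
Q → Q = U → U = ⊤
¬(Q → Q) = ¬⊤ = ⊥
¬¬(Q → Q) = ¬⊥ = ⊤
¬¬¬(Q → Q) = ¬⊤ = ⊥
(Q → Q) → ¬¬¬(Q → Q) = ⊤ → ⊥ = ⊥
⊥ ∉ {⊤}.

No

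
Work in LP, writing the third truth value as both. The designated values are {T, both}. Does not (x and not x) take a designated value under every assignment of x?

Yes

Every assignment of x over {T, both, F} gives a value in {T, both}.
In particular, with x=both: not (x and not x) = both.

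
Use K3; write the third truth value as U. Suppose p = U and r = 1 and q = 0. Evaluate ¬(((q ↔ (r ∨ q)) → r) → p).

r ∨ q = 1 ∨ 0 = 1
q ↔ (r ∨ q) = 0 ↔ 1 = 0
(q ↔ (r ∨ q)) → r = 0 → 1 = 1
((q ↔ (r ∨ q)) → r) → p = 1 → U = U  [¬1 ∨ U]
¬(((q ↔ (r ∨ q)) → r) → p) = ¬U = U

U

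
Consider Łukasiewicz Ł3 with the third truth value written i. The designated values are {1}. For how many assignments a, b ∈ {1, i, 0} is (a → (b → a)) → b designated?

Designated under: (a=1, b=1); (a=i, b=1); (a=0, b=1).

3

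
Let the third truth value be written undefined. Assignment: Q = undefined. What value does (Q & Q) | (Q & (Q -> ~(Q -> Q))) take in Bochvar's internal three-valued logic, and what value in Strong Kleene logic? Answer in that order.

In Bochvar's internal three-valued logic: Q & Q = undefined & undefined = undefined
Q -> Q = undefined -> undefined = undefined  [any arg is the third value ⇒ result is the third value]
~(Q -> Q) = ~undefined = undefined
Q -> ~(Q -> Q) = undefined -> undefined = undefined
Q & (Q -> ~(Q -> Q)) = undefined & undefined = undefined
(Q & Q) | (Q & (Q -> ~(Q -> Q))) = undefined | undefined = undefined
In Strong Kleene logic: Q & Q = undefined & undefined = undefined
Q -> Q = undefined -> undefined = undefined  [~undefined | undefined]
~(Q -> Q) = ~undefined = undefined
Q -> ~(Q -> Q) = undefined -> undefined = undefined
Q & (Q -> ~(Q -> Q)) = undefined & undefined = undefined
(Q & Q) | (Q & (Q -> ~(Q -> Q))) = undefined | undefined = undefined

undefined; undefined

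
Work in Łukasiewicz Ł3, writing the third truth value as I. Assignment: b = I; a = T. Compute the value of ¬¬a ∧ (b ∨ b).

I

¬a = ¬T = F
¬¬a = ¬F = T
b ∨ b = I ∨ I = I
¬¬a ∧ (b ∨ b) = T ∧ I = I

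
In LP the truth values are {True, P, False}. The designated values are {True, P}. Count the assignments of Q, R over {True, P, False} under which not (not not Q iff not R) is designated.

Of the 9 assignments, 7 give a value in {True, P}.

7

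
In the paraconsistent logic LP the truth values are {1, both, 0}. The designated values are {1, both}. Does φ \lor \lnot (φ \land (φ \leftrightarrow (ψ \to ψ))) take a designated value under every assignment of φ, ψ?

Yes

Every assignment of φ, ψ over {1, both, 0} gives a value in {1, both}.
In particular, with φ=both, ψ=both: φ \lor \lnot (φ \land (φ \leftrightarrow (ψ \to ψ))) = both.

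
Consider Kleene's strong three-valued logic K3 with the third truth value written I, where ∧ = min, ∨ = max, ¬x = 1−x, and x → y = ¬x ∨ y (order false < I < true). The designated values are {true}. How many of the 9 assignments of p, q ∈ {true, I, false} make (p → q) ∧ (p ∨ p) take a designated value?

Designated under: (p=true, q=true).

1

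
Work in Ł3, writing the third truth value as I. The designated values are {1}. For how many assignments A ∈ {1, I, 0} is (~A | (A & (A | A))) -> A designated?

A=1: 1 ✓
A=I: 1 ✓
A=0: 0 ·

2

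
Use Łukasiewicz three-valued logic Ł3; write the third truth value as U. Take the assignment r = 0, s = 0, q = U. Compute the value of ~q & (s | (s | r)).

0

~q = ~U = U
s | r = 0 | 0 = 0
s | (s | r) = 0 | 0 = 0
~q & (s | (s | r)) = U & 0 = 0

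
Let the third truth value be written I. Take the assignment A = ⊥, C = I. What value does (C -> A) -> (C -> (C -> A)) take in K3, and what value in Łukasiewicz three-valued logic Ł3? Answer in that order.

In K3: C -> A = I -> ⊥ = I
C -> A = I -> ⊥ = I
C -> (C -> A) = I -> I = I
(C -> A) -> (C -> (C -> A)) = I -> I = I
In Łukasiewicz three-valued logic Ł3: C -> A = I -> ⊥ = I  [min(1, 1−½+0)]
C -> A = I -> ⊥ = I
C -> (C -> A) = I -> I = ⊤
(C -> A) -> (C -> (C -> A)) = I -> ⊤ = ⊤
They differ because K3 and Łukasiewicz three-valued logic Ł3 treat I differently under implication.

I; ⊤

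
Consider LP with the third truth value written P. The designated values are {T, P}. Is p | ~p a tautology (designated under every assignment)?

Every assignment of p over {T, P, F} gives a value in {T, P}.
In particular, with p=P: p | ~p = P.

Yes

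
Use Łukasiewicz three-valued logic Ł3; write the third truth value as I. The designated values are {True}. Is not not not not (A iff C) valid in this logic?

No

Countermodel: A=True, C=I gives I, which is not designated.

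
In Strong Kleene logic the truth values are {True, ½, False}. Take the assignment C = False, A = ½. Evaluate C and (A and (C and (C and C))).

C and C = False and False = False
C and (C and C) = False and False = False
A and (C and (C and C)) = ½ and False = False
C and (A and (C and (C and C))) = False and False = False

False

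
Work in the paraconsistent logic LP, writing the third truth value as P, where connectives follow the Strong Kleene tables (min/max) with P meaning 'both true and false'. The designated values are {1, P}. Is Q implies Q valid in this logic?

Yes

Every assignment of Q over {1, P, 0} gives a value in {1, P}.
In particular, with Q=P: Q implies Q = P.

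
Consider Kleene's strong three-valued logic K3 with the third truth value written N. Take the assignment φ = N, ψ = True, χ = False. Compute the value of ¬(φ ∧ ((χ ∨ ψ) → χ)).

χ ∨ ψ = False ∨ True = True
(χ ∨ ψ) → χ = True → False = False
φ ∧ ((χ ∨ ψ) → χ) = N ∧ False = False
¬(φ ∧ ((χ ∨ ψ) → χ)) = ¬False = True

True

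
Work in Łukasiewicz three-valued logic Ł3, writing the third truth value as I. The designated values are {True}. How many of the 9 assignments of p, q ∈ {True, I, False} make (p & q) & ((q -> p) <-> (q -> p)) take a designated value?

Designated under: (p=True, q=True).

1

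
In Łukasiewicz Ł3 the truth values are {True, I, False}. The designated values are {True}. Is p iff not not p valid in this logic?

Every assignment of p over {True, I, False} gives a value in {True}.
In particular, with p=I: p iff not not p = True.

Yes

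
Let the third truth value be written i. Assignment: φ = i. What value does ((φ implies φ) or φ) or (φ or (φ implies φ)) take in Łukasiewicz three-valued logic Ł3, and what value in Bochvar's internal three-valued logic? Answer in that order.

true; i

In Łukasiewicz three-valued logic Ł3: φ implies φ = i implies i = true  [min(1, 1−½+½)]
(φ implies φ) or φ = true or i = true
φ implies φ = i implies i = true
φ or (φ implies φ) = i or true = true
((φ implies φ) or φ) or (φ or (φ implies φ)) = true or true = true
In Bochvar's internal three-valued logic: φ implies φ = i implies i = i  [any arg is the third value ⇒ result is the third value]
(φ implies φ) or φ = i or i = i
φ implies φ = i implies i = i
φ or (φ implies φ) = i or i = i
((φ implies φ) or φ) or (φ or (φ implies φ)) = i or i = i
They differ because Łukasiewicz three-valued logic Ł3 and Bochvar's internal three-valued logic treat i differently under the binary connectives.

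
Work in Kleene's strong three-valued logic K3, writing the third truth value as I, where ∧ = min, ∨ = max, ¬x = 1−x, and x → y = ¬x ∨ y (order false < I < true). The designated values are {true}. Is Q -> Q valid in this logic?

Countermodel: Q=I gives I, which is not designated.

No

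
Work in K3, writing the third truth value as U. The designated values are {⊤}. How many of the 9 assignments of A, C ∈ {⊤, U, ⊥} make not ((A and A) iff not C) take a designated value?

Designated under: (A=⊤, C=⊤); (A=⊥, C=⊥).

2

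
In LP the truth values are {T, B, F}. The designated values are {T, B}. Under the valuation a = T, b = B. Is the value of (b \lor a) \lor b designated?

Yes

b \lor a = B \lor T = T
(b \lor a) \lor b = T \lor B = T
T ∈ {T, B}.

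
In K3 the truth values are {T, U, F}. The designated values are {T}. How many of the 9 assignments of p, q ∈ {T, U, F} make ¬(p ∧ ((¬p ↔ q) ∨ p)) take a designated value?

3

Designated under: (p=F, q=T); (p=F, q=U); (p=F, q=F).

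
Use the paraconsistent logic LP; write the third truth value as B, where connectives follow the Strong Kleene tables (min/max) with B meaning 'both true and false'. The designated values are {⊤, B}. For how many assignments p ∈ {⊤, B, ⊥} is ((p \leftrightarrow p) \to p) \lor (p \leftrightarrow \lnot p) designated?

p=⊤: ⊤ ✓
p=B: B ✓
p=⊥: ⊥ ·

2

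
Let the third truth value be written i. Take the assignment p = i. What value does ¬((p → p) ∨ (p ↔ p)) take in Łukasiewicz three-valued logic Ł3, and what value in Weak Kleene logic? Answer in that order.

In Łukasiewicz three-valued logic Ł3: p → p = i → i = 1  [min(1, 1−½+½)]
p ↔ p = i ↔ i = 1
(p → p) ∨ (p ↔ p) = 1 ∨ 1 = 1
¬((p → p) ∨ (p ↔ p)) = ¬1 = 0
In Weak Kleene logic: p → p = i → i = i  [any arg is the third value ⇒ result is the third value]
p ↔ p = i ↔ i = i
(p → p) ∨ (p ↔ p) = i ∨ i = i
¬((p → p) ∨ (p ↔ p)) = ¬i = i
They differ because Łukasiewicz three-valued logic Ł3 and Weak Kleene logic treat i differently under the binary connectives.

0; i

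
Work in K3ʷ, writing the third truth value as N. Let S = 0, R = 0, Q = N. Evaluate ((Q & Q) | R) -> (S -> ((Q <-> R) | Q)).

N

Q & Q = N & N = N
(Q & Q) | R = N | 0 = N
Q <-> R = N <-> 0 = N
(Q <-> R) | Q = N | N = N
S -> ((Q <-> R) | Q) = 0 -> N = N
((Q & Q) | R) -> (S -> ((Q <-> R) | Q)) = N -> N = N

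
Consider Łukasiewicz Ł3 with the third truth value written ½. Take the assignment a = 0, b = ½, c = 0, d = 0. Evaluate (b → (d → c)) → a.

d → c = 0 → 0 = 1
b → (d → c) = ½ → 1 = 1
(b → (d → c)) → a = 1 → 0 = 0

0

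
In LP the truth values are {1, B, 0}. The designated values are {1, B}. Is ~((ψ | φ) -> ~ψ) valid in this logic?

No

Countermodel: ψ=0, φ=1 gives 0, which is not designated.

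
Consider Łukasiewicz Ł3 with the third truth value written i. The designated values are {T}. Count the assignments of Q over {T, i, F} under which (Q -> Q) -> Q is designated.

Q=T: T ✓
Q=i: i ·
Q=F: F ·

1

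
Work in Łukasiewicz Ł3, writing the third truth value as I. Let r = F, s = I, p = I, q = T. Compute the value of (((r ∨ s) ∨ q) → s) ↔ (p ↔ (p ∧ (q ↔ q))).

r ∨ s = F ∨ I = I
(r ∨ s) ∨ q = I ∨ T = T
((r ∨ s) ∨ q) → s = T → I = I  [min(1, 1−1+½)]
q ↔ q = T ↔ T = T
p ∧ (q ↔ q) = I ∧ T = I
p ↔ (p ∧ (q ↔ q)) = I ↔ I = T
(((r ∨ s) ∨ q) → s) ↔ (p ↔ (p ∧ (q ↔ q))) = I ↔ T = I

I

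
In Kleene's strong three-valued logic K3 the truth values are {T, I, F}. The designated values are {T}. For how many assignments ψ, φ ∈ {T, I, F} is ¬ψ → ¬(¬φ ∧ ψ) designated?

7

Of the 9 assignments, 7 give a value in {T}.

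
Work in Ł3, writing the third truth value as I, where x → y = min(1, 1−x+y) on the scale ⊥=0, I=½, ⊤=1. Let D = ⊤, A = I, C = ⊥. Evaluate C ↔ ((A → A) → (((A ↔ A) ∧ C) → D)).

⊥

A → A = I → I = ⊤  [min(1, 1−½+½)]
A ↔ A = I ↔ I = ⊤
(A ↔ A) ∧ C = ⊤ ∧ ⊥ = ⊥
((A ↔ A) ∧ C) → D = ⊥ → ⊤ = ⊤
(A → A) → (((A ↔ A) ∧ C) → D) = ⊤ → ⊤ = ⊤
C ↔ ((A → A) → (((A ↔ A) ∧ C) → D)) = ⊥ ↔ ⊤ = ⊥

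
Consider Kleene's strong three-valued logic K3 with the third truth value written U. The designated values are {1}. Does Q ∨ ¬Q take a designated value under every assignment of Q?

Countermodel: Q=U gives U, which is not designated.

No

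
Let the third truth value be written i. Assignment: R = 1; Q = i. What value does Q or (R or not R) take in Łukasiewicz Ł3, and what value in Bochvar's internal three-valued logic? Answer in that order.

In Łukasiewicz Ł3: not R = not 1 = 0
R or not R = 1 or 0 = 1
Q or (R or not R) = i or 1 = 1
In Bochvar's internal three-valued logic: not R = not 1 = 0
R or not R = 1 or 0 = 1
Q or (R or not R) = i or 1 = i
They differ because Łukasiewicz Ł3 and Bochvar's internal three-valued logic treat i differently under the binary connectives.

1; i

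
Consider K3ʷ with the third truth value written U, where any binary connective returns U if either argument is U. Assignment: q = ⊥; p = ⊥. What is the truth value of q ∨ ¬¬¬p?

⊤

¬p = ¬⊥ = ⊤
¬¬p = ¬⊤ = ⊥
¬¬¬p = ¬⊥ = ⊤
q ∨ ¬¬¬p = ⊥ ∨ ⊤ = ⊤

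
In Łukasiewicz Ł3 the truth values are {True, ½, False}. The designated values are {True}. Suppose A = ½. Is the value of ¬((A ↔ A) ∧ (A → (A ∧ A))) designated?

No

A ↔ A = ½ ↔ ½ = True  [1 − |½−½|]
A ∧ A = ½ ∧ ½ = ½
A → (A ∧ A) = ½ → ½ = True
(A ↔ A) ∧ (A → (A ∧ A)) = True ∧ True = True
¬((A ↔ A) ∧ (A → (A ∧ A))) = ¬True = False
False ∉ {True}.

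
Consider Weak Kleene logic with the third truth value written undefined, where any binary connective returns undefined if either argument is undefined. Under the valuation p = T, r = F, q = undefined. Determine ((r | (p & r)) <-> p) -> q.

undefined

p & r = T & F = F
r | (p & r) = F | F = F
(r | (p & r)) <-> p = F <-> T = F
((r | (p & r)) <-> p) -> q = F -> undefined = undefined  [any arg is the third value ⇒ result is the third value]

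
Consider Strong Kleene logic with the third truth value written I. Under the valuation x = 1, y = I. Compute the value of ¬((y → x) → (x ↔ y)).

I

y → x = I → 1 = 1  [¬I ∨ 1]
x ↔ y = 1 ↔ I = I
(y → x) → (x ↔ y) = 1 → I = I
¬((y → x) → (x ↔ y)) = ¬I = I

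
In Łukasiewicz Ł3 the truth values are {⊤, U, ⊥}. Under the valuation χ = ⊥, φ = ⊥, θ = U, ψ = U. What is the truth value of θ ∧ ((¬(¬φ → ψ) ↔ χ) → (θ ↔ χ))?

U

¬φ = ¬⊥ = ⊤
¬φ → ψ = ⊤ → U = U  [min(1, 1−1+½)]
¬(¬φ → ψ) = ¬U = U
¬(¬φ → ψ) ↔ χ = U ↔ ⊥ = U
θ ↔ χ = U ↔ ⊥ = U
(¬(¬φ → ψ) ↔ χ) → (θ ↔ χ) = U → U = ⊤
θ ∧ ((¬(¬φ → ψ) ↔ χ) → (θ ↔ χ)) = U ∧ ⊤ = U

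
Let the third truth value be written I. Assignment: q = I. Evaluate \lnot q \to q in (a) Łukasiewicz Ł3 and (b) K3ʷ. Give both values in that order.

T; I

In Łukasiewicz Ł3: \lnot q = \lnot I = I
\lnot q \to q = I \to I = T
In K3ʷ: \lnot q = \lnot I = I
\lnot q \to q = I \to I = I  [any arg is the third value ⇒ result is the third value]
They differ because Łukasiewicz Ł3 and K3ʷ treat I differently under the binary connectives.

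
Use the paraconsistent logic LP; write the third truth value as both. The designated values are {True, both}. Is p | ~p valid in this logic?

Every assignment of p over {True, both, False} gives a value in {True, both}.
In particular, with p=both: p | ~p = both.

Yes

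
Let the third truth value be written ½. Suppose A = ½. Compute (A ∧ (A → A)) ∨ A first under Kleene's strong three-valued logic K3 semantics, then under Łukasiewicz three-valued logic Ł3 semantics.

In Kleene's strong three-valued logic K3: A → A = ½ → ½ = ½  [¬½ ∨ ½]
A ∧ (A → A) = ½ ∧ ½ = ½
(A ∧ (A → A)) ∨ A = ½ ∨ ½ = ½
In Łukasiewicz three-valued logic Ł3: A → A = ½ → ½ = ⊤  [min(1, 1−½+½)]
A ∧ (A → A) = ½ ∧ ⊤ = ½
(A ∧ (A → A)) ∨ A = ½ ∨ ½ = ½

½; ½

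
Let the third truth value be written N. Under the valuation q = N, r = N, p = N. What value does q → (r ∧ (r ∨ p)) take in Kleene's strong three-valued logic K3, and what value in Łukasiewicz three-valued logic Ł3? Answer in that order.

N; true

In Kleene's strong three-valued logic K3: r ∨ p = N ∨ N = N
r ∧ (r ∨ p) = N ∧ N = N
q → (r ∧ (r ∨ p)) = N → N = N  [¬N ∨ N]
In Łukasiewicz three-valued logic Ł3: r ∨ p = N ∨ N = N
r ∧ (r ∨ p) = N ∧ N = N
q → (r ∧ (r ∨ p)) = N → N = true  [min(1, 1−½+½)]
They differ because Kleene's strong three-valued logic K3 and Łukasiewicz three-valued logic Ł3 treat N differently under implication.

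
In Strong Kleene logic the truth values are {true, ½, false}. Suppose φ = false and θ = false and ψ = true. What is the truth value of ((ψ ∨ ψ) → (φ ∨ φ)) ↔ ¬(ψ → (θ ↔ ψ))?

false

ψ ∨ ψ = true ∨ true = true
φ ∨ φ = false ∨ false = false
(ψ ∨ ψ) → (φ ∨ φ) = true → false = false
θ ↔ ψ = false ↔ true = false
ψ → (θ ↔ ψ) = true → false = false
¬(ψ → (θ ↔ ψ)) = ¬false = true
((ψ ∨ ψ) → (φ ∨ φ)) ↔ ¬(ψ → (θ ↔ ψ)) = false ↔ true = false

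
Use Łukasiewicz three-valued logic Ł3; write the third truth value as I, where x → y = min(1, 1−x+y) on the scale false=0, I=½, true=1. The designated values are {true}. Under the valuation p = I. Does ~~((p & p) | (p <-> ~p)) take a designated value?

p & p = I & I = I
~p = ~I = I
p <-> ~p = I <-> I = true  [1 − |½−½|]
(p & p) | (p <-> ~p) = I | true = true
~((p & p) | (p <-> ~p)) = ~true = false
~~((p & p) | (p <-> ~p)) = ~false = true
true ∈ {true}.

Yes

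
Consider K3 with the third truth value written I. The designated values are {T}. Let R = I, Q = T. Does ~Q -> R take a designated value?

~Q = ~T = F
~Q -> R = F -> I = T
T ∈ {T}.

Yes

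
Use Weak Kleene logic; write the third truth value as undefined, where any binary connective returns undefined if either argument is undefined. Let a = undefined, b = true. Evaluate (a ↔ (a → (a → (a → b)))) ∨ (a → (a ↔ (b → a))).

a → b = undefined → true = undefined  [any arg is the third value ⇒ result is the third value]
a → (a → b) = undefined → undefined = undefined
a → (a → (a → b)) = undefined → undefined = undefined
a ↔ (a → (a → (a → b))) = undefined ↔ undefined = undefined
b → a = true → undefined = undefined
a ↔ (b → a) = undefined ↔ undefined = undefined
a → (a ↔ (b → a)) = undefined → undefined = undefined
(a ↔ (a → (a → (a → b)))) ∨ (a → (a ↔ (b → a))) = undefined ∨ undefined = undefined

undefined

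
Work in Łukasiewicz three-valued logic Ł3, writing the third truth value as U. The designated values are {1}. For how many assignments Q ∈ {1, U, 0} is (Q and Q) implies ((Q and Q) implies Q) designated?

Q=1: 1 ✓
Q=U: 1 ✓
Q=0: 1 ✓

3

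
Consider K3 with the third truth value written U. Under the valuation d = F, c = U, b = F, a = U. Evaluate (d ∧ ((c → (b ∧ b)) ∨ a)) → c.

b ∧ b = F ∧ F = F
c → (b ∧ b) = U → F = U
(c → (b ∧ b)) ∨ a = U ∨ U = U
d ∧ ((c → (b ∧ b)) ∨ a) = F ∧ U = F
(d ∧ ((c → (b ∧ b)) ∨ a)) → c = F → U = T

T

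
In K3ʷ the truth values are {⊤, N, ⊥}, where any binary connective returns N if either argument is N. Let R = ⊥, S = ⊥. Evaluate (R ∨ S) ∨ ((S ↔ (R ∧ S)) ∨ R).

R ∨ S = ⊥ ∨ ⊥ = ⊥
R ∧ S = ⊥ ∧ ⊥ = ⊥
S ↔ (R ∧ S) = ⊥ ↔ ⊥ = ⊤
(S ↔ (R ∧ S)) ∨ R = ⊤ ∨ ⊥ = ⊤
(R ∨ S) ∨ ((S ↔ (R ∧ S)) ∨ R) = ⊥ ∨ ⊤ = ⊤

⊤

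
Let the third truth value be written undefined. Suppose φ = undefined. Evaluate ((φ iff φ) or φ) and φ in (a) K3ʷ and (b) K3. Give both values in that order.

undefined; undefined

In K3ʷ: φ iff φ = undefined iff undefined = undefined
(φ iff φ) or φ = undefined or undefined = undefined
((φ iff φ) or φ) and φ = undefined and undefined = undefined
In K3: φ iff φ = undefined iff undefined = undefined
(φ iff φ) or φ = undefined or undefined = undefined
((φ iff φ) or φ) and φ = undefined and undefined = undefined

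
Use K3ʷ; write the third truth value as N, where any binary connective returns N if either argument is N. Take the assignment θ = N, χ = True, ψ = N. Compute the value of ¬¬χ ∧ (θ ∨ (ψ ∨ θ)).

N

¬χ = ¬True = False
¬¬χ = ¬False = True
ψ ∨ θ = N ∨ N = N
θ ∨ (ψ ∨ θ) = N ∨ N = N
¬¬χ ∧ (θ ∨ (ψ ∨ θ)) = True ∧ N = N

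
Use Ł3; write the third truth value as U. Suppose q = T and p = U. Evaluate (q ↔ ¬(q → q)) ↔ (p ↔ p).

q → q = T → T = T
¬(q → q) = ¬T = F
q ↔ ¬(q → q) = T ↔ F = F
p ↔ p = U ↔ U = T
(q ↔ ¬(q → q)) ↔ (p ↔ p) = F ↔ T = F

F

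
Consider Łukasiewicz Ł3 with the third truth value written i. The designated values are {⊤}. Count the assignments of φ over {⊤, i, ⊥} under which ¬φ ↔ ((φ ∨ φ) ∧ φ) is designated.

1

φ=⊤: ⊥ ·
φ=i: ⊤ ✓
φ=⊥: ⊥ ·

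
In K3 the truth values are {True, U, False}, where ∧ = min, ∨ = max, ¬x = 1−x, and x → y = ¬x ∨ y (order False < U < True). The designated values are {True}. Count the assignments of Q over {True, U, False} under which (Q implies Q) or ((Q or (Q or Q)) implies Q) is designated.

Q=True: True ✓
Q=U: U ·
Q=False: True ✓

2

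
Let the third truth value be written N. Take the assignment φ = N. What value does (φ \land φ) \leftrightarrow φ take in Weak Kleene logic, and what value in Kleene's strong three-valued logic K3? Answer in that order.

N; N

In Weak Kleene logic: φ \land φ = N \land N = N
(φ \land φ) \leftrightarrow φ = N \leftrightarrow N = N
In Kleene's strong three-valued logic K3: φ \land φ = N \land N = N
(φ \land φ) \leftrightarrow φ = N \leftrightarrow N = N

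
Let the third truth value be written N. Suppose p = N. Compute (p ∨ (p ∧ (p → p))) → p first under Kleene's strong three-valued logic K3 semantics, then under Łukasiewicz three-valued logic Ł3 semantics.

In Kleene's strong three-valued logic K3: p → p = N → N = N  [¬N ∨ N]
p ∧ (p → p) = N ∧ N = N
p ∨ (p ∧ (p → p)) = N ∨ N = N
(p ∨ (p ∧ (p → p))) → p = N → N = N
In Łukasiewicz three-valued logic Ł3: p → p = N → N = 1
p ∧ (p → p) = N ∧ 1 = N
p ∨ (p ∧ (p → p)) = N ∨ N = N
(p ∨ (p ∧ (p → p))) → p = N → N = 1
They differ because Kleene's strong three-valued logic K3 and Łukasiewicz three-valued logic Ł3 treat N differently under implication.

N; 1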